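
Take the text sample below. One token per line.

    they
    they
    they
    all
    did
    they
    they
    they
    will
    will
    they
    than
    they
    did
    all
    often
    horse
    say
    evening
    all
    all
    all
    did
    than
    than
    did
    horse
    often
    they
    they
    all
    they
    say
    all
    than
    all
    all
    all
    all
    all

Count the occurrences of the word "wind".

Scanning the 40 tokens for "wind":
  (none found)

0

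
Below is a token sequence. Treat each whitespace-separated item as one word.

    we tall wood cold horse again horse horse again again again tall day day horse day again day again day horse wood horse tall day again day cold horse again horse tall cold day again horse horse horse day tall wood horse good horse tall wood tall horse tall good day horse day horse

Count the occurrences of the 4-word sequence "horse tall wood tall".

1

Scanning the 51 overlapping 4-gram windows for "horse tall wood tall":
  position 44–47: horse tall wood tall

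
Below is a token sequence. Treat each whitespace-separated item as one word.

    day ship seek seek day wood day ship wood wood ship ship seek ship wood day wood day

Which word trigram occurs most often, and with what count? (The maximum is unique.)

"day wood day", 2 times

Trigram frequencies (highest first):
  day wood day: 2
  day ship seek: 1
  ship seek seek: 1
  seek seek day: 1
  seek day wood: 1
  wood day ship: 1
  … (9 more, each ≤ 1)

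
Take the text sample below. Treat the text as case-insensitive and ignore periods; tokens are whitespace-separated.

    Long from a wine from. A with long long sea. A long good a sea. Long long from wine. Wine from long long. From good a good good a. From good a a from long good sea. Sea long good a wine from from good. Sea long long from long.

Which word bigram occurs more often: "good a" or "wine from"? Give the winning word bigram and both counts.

"good a" (5 vs 3)

"good a": 5 occurrences
"wine from": 3 occurrences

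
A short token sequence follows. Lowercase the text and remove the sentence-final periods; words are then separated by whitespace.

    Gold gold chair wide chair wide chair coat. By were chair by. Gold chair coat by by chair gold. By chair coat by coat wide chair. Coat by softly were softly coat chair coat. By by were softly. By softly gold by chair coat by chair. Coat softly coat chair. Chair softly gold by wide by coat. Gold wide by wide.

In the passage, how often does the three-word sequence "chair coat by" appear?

6

Scanning the 59 overlapping trigram windows for "chair coat by":
  position 7–9: chair coat by
  position 14–16: chair coat by
  position 21–23: chair coat by
  position 26–28: chair coat by
  position 33–35: chair coat by
  position 43–45: chair coat by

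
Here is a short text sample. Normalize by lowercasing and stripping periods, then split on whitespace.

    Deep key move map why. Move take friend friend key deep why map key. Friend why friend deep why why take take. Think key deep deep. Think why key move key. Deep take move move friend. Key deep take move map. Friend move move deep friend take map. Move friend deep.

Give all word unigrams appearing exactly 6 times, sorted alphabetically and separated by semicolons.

take; why

Unigram counts meeting the condition (exactly 6 times):
  take: 6
  why: 6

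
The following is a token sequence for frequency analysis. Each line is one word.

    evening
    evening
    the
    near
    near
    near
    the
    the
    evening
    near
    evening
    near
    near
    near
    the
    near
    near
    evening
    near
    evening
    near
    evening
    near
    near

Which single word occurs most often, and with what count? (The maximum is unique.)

"near", 13 times

Unigram frequencies (highest first):
  near: 13
  evening: 7
  the: 4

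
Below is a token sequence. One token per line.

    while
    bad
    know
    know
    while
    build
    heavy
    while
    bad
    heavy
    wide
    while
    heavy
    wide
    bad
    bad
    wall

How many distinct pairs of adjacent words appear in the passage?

14

17 tokens → 16 bigram windows in total.
Repeated bigrams (each contributes count−1 duplicates):
  heavy wide: 2
  while bad: 2
2 duplicate windows → 16 − 2 = 14 distinct.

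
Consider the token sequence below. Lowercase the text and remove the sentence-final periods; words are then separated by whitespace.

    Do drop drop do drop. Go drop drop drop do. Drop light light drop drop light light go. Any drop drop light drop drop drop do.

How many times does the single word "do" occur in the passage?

Scanning the 26 tokens for "do":
  position 1: do
  position 4: do
  position 10: do
  position 26: do

4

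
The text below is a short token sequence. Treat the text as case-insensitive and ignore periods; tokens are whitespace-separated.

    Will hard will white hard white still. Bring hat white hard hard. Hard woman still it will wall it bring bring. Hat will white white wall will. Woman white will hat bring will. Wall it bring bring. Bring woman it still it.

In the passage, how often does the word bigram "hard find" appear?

Scanning the 41 overlapping bigram windows for "hard find":
  (none found)

0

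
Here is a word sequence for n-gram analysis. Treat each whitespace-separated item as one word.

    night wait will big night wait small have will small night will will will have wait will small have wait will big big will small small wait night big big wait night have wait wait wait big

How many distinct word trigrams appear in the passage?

37 tokens → 35 trigram windows in total.
Repeated trigrams (each contributes count−1 duplicates):
  have wait will: 2
  wait will big: 2
2 duplicate windows → 35 − 2 = 33 distinct.

33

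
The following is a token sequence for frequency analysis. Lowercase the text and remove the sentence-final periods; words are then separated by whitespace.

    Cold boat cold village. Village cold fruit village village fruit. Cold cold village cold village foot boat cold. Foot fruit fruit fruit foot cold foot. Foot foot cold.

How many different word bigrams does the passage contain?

28 tokens → 27 bigram windows in total.
Repeated bigrams (each contributes count−1 duplicates):
  cold village: 3
  boat cold: 2
  cold foot: 2
  foot cold: 2
  foot foot: 2
  fruit fruit: 2
  village cold: 2
  village village: 2
9 duplicate windows → 27 − 9 = 18 distinct.

18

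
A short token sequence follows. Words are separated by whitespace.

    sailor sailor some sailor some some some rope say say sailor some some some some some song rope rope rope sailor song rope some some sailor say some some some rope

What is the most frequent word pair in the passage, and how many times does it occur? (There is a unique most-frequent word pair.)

Bigram frequencies (highest first):
  some some: 9
  sailor some: 3
  some sailor: 2
  some rope: 2
  song rope: 2
  rope rope: 2
  … (10 more, each ≤ 1)

"some some", 9 times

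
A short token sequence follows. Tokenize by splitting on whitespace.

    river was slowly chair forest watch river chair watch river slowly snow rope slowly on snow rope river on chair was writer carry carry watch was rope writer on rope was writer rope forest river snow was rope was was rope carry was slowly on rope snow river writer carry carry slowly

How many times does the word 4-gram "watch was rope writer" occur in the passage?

Scanning the 49 overlapping 4-gram windows for "watch was rope writer":
  position 25–28: watch was rope writer

1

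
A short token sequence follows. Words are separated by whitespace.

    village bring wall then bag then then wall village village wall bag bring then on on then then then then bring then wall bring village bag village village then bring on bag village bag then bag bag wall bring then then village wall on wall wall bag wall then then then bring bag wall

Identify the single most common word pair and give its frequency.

Bigram frequencies (highest first):
  then then: 7
  bring then: 3
  then bring: 3
  bag wall: 3
  wall then: 2
  then bag: 2
  … (25 more, each ≤ 2)

"then then", 7 times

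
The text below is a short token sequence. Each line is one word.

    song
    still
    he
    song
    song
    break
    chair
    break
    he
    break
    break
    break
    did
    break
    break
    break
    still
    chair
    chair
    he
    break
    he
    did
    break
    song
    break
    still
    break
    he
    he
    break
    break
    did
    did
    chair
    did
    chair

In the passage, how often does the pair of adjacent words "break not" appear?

0

Scanning the 36 overlapping bigram windows for "break not":
  (none found)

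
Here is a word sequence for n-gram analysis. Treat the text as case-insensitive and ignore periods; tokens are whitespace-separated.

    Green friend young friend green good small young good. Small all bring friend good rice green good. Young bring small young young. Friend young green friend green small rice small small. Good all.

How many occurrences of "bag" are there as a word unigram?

0

Scanning the 33 tokens for "bag":
  (none found)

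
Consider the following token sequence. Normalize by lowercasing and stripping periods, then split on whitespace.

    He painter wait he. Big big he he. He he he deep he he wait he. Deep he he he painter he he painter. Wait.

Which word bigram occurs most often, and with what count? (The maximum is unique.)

Bigram frequencies (highest first):
  he he: 8
  he painter: 3
  painter wait: 2
  wait he: 2
  he deep: 2
  deep he: 2
  … (5 more, each ≤ 1)

"he he", 8 times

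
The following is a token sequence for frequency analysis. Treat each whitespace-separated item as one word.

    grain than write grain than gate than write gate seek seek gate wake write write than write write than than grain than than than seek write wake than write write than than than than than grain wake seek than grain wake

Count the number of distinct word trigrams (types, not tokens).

30

41 tokens → 39 trigram windows in total.
Repeated trigrams (each contributes count−1 duplicates):
  than than than: 4
  write write than: 3
  than grain wake: 2
  than than grain: 2
  than write write: 2
  write than than: 2
9 duplicate windows → 39 − 9 = 30 distinct.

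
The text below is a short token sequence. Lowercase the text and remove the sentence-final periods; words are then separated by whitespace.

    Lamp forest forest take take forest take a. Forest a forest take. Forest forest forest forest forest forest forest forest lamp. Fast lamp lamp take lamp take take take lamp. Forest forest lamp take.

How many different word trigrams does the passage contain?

25

34 tokens → 32 trigram windows in total.
Repeated trigrams (each contributes count−1 duplicates):
  forest forest forest: 6
  forest forest lamp: 2
  lamp forest forest: 2
7 duplicate windows → 32 − 7 = 25 distinct.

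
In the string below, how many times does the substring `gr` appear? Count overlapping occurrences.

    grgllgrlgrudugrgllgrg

5

Sliding a length-2 window over the 21 characters (20 positions):
  position 1–2: gr
  position 6–7: gr
  position 9–10: gr
  position 14–15: gr
  position 19–20: gr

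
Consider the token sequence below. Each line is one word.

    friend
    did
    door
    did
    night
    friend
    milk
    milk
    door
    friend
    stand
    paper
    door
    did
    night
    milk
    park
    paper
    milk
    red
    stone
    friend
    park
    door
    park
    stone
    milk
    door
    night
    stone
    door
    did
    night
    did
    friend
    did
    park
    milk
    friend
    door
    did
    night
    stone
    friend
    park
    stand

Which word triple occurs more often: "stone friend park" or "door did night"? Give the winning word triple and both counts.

"stone friend park": 2 occurrences
"door did night": 4 occurrences

"door did night" (4 vs 2)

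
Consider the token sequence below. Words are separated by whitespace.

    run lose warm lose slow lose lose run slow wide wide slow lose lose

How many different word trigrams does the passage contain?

11

14 tokens → 12 trigram windows in total.
Repeated trigrams (each contributes count−1 duplicates):
  slow lose lose: 2
1 duplicate windows → 12 − 1 = 11 distinct.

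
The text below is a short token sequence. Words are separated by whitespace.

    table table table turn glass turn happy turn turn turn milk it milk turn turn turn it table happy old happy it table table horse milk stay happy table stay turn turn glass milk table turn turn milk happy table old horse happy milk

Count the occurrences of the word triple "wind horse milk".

0

Scanning the 42 overlapping trigram windows for "wind horse milk":
  (none found)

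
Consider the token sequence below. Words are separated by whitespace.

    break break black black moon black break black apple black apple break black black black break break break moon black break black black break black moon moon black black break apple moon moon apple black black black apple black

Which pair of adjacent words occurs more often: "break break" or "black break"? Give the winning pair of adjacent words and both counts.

"break break": 3 occurrences
"black break": 5 occurrences

"black break" (5 vs 3)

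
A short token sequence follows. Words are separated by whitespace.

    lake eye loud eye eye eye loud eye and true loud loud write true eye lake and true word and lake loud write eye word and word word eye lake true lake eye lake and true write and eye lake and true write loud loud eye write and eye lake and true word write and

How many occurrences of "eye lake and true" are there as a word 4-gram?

4

Scanning the 52 overlapping 4-gram windows for "eye lake and true":
  position 15–18: eye lake and true
  position 33–36: eye lake and true
  position 39–42: eye lake and true
  position 49–52: eye lake and true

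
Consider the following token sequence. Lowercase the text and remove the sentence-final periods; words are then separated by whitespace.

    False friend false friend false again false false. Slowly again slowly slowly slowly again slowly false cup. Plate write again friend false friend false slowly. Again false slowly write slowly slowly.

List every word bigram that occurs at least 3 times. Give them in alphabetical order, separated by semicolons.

false friend; false slowly; friend false; slowly again; slowly slowly

Bigram counts meeting the condition (at least 3 times):
  false friend: 3
  false slowly: 3
  friend false: 4
  slowly again: 3
  slowly slowly: 3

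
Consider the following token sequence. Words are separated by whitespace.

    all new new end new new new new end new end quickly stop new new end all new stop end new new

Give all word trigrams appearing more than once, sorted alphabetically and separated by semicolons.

Trigram counts meeting the condition (more than once):
  end new new: 2
  new end new: 2
  new new end: 3
  new new new: 2

end new new; new end new; new new end; new new new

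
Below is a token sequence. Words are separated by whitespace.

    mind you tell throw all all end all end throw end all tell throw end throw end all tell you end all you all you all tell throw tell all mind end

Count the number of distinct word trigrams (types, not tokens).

25

32 tokens → 30 trigram windows in total.
Repeated trigrams (each contributes count−1 duplicates):
  all tell throw: 2
  all you all: 2
  end all tell: 2
  end throw end: 2
  throw end all: 2
5 duplicate windows → 30 − 5 = 25 distinct.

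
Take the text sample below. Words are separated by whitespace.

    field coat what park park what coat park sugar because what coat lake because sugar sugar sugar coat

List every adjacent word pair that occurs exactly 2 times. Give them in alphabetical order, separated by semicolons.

sugar sugar; what coat

Bigram counts meeting the condition (exactly 2 times):
  sugar sugar: 2
  what coat: 2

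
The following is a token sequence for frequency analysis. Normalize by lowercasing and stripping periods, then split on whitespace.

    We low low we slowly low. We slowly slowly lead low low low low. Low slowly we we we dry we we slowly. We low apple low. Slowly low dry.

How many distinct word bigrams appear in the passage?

30 tokens → 29 bigram windows in total.
Repeated bigrams (each contributes count−1 duplicates):
  low low: 5
  we slowly: 3
  we we: 3
  low slowly: 2
  low we: 2
  slowly low: 2
  slowly we: 2
  we low: 2
13 duplicate windows → 29 − 13 = 16 distinct.

16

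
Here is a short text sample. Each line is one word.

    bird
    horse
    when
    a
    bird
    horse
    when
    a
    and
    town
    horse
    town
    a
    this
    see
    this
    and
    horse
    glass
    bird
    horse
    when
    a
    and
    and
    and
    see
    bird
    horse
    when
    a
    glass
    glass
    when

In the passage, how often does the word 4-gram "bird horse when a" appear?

Scanning the 31 overlapping 4-gram windows for "bird horse when a":
  position 1–4: bird horse when a
  position 5–8: bird horse when a
  position 20–23: bird horse when a
  position 28–31: bird horse when a

4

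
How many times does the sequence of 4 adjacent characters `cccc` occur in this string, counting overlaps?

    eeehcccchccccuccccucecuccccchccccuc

6

Sliding a length-4 window over the 35 characters (32 positions):
  position 5–8: cccc
  position 10–13: cccc
  position 15–18: cccc
  position 24–27: cccc
  position 25–28: cccc
  position 30–33: cccc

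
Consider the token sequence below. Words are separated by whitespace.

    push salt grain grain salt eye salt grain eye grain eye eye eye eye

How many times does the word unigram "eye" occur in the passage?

Scanning the 14 tokens for "eye":
  position 6: eye
  position 9: eye
  position 11: eye
  position 12: eye
  position 13: eye
  position 14: eye

6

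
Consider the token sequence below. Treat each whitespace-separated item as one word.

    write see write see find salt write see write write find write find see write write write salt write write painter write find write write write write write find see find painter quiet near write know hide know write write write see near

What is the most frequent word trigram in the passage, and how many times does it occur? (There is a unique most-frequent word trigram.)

Trigram frequencies (highest first):
  write write write: 5
  write see write: 2
  see write write: 2
  write write find: 2
  write find write: 2
  write find see: 2
  … (26 more, each ≤ 1)

"write write write", 5 times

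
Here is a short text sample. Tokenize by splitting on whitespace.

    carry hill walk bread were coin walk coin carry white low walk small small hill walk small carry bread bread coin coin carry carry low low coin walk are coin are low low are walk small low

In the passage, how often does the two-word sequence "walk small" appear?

Scanning the 36 overlapping bigram windows for "walk small":
  position 12–13: walk small
  position 16–17: walk small
  position 35–36: walk small

3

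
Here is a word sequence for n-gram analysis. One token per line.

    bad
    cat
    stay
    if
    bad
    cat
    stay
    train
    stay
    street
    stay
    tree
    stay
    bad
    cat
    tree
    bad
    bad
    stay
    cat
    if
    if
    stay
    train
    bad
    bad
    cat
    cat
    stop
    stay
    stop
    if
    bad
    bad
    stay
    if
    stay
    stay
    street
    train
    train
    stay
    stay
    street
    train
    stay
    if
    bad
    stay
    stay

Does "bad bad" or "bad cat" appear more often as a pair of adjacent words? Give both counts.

"bad cat" (4 vs 3)

"bad bad": 3 occurrences
"bad cat": 4 occurrences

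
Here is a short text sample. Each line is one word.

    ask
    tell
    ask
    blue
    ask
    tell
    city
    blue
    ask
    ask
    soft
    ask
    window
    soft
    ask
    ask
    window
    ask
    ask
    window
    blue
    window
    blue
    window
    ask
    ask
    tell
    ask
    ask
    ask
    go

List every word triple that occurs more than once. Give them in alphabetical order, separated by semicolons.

ask ask window; ask tell ask; window ask ask; window blue window

Trigram counts meeting the condition (more than once):
  ask ask window: 2
  ask tell ask: 2
  window ask ask: 2
  window blue window: 2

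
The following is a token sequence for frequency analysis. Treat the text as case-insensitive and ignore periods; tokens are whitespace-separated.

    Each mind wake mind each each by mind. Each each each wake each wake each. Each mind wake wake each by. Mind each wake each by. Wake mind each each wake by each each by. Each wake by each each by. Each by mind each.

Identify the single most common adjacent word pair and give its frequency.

Bigram frequencies (highest first):
  each each: 7
  each by: 6
  mind each: 5
  each wake: 5
  wake each: 4
  by each: 4
  … (7 more, each ≤ 3)

"each each", 7 times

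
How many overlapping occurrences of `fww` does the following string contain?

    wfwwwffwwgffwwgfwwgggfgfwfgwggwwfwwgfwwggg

Sliding a length-3 window over the 42 characters (40 positions):
  position 2–4: fww
  position 7–9: fww
  position 12–14: fww
  position 16–18: fww
  position 33–35: fww
  position 37–39: fww

6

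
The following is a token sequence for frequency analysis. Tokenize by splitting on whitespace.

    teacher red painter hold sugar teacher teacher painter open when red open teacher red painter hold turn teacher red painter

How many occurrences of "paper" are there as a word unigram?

0

Scanning the 20 tokens for "paper":
  (none found)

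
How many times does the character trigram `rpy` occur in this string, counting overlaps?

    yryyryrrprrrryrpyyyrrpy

Sliding a length-3 window over the 23 characters (21 positions):
  position 15–17: rpy
  position 21–23: rpy

2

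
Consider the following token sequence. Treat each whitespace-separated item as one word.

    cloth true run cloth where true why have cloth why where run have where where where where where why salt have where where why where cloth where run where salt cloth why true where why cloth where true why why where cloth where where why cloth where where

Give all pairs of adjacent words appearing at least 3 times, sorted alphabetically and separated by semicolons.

cloth where; where where; where why; why where

Bigram counts meeting the condition (at least 3 times):
  cloth where: 5
  where where: 7
  where why: 4
  why where: 3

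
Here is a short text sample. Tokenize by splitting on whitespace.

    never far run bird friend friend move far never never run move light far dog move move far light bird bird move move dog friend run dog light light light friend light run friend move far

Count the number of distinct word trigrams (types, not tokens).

33

36 tokens → 34 trigram windows in total.
Repeated trigrams (each contributes count−1 duplicates):
  friend move far: 2
1 duplicate windows → 34 − 1 = 33 distinct.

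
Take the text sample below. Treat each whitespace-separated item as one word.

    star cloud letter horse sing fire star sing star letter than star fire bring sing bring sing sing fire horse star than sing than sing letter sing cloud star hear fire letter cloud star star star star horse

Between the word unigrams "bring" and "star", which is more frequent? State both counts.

"star" (10 vs 2)

"bring": 2 occurrences
"star": 10 occurrences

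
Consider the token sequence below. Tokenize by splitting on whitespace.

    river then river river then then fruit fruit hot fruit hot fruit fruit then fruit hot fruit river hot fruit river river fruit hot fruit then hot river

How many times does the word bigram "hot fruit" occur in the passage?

5

Scanning the 27 overlapping bigram windows for "hot fruit":
  position 9–10: hot fruit
  position 11–12: hot fruit
  position 16–17: hot fruit
  position 19–20: hot fruit
  position 24–25: hot fruit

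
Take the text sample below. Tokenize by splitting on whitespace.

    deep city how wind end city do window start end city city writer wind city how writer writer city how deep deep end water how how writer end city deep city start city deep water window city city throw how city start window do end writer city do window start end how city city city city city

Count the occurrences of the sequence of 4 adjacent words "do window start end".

2

Scanning the 54 overlapping 4-gram windows for "do window start end":
  position 7–10: do window start end
  position 48–51: do window start end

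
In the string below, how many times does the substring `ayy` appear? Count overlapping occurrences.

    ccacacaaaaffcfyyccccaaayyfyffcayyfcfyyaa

Sliding a length-3 window over the 40 characters (38 positions):
  position 23–25: ayy
  position 31–33: ayy

2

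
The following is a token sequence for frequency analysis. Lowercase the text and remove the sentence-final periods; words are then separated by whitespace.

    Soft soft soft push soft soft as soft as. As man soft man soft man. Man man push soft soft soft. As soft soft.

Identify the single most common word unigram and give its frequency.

"soft", 13 times

Unigram frequencies (highest first):
  soft: 13
  man: 5
  as: 4
  push: 2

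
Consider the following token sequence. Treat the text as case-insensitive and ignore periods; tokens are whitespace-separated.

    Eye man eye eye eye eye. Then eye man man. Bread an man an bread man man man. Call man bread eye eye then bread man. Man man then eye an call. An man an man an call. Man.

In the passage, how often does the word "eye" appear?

9

Scanning the 39 tokens for "eye":
  position 1: eye
  position 3: eye
  position 4: eye
  position 5: eye
  position 6: eye
  position 8: eye
  position 22: eye
  position 23: eye
  position 30: eye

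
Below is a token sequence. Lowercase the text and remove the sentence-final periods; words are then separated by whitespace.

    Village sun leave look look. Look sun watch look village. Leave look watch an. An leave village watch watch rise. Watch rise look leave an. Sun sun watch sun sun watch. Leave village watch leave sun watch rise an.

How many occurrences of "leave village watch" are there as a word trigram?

2

Scanning the 37 overlapping trigram windows for "leave village watch":
  position 16–18: leave village watch
  position 32–34: leave village watch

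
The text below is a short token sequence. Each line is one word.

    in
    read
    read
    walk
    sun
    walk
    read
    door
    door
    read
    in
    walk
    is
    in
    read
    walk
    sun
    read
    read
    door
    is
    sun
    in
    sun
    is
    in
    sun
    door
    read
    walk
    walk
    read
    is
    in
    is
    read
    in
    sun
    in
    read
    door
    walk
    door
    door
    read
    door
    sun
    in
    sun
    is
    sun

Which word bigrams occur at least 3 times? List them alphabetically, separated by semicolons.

Bigram counts meeting the condition (at least 3 times):
  door read: 3
  in read: 3
  in sun: 4
  is in: 3
  read door: 4
  read walk: 3
  sun in: 3

door read; in read; in sun; is in; read door; read walk; sun in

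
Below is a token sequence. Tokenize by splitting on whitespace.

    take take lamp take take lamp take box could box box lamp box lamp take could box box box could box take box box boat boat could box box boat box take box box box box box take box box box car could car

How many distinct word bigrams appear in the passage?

18

44 tokens → 43 bigram windows in total.
Repeated bigrams (each contributes count−1 duplicates):
  box box: 11
  could box: 4
  take box: 4
  box take: 3
  lamp take: 3
  box boat: 2
  box could: 2
  box lamp: 2
  … (2 more repeated)
25 duplicate windows → 43 − 25 = 18 distinct.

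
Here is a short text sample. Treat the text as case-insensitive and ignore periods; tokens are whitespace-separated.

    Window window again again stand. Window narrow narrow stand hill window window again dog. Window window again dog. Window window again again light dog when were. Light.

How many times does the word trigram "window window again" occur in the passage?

Scanning the 25 overlapping trigram windows for "window window again":
  position 1–3: window window again
  position 11–13: window window again
  position 15–17: window window again
  position 19–21: window window again

4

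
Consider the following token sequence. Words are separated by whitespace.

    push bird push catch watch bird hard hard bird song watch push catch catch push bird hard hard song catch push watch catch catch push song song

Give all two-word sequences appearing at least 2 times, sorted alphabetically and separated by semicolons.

Bigram counts meeting the condition (at least 2 times):
  bird hard: 2
  catch catch: 2
  catch push: 3
  hard hard: 2
  push bird: 2
  push catch: 2

bird hard; catch catch; catch push; hard hard; push bird; push catch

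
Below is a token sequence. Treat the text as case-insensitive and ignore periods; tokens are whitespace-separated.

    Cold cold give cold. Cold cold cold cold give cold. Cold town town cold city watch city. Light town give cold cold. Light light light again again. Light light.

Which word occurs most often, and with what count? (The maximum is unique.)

"cold", 12 times

Unigram frequencies (highest first):
  cold: 12
  light: 6
  give: 3
  town: 3
  city: 2
  again: 2
  … (1 more, each ≤ 1)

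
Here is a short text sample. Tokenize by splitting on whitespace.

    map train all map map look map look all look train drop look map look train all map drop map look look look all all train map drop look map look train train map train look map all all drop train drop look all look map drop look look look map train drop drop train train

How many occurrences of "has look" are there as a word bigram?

0

Scanning the 55 overlapping bigram windows for "has look":
  (none found)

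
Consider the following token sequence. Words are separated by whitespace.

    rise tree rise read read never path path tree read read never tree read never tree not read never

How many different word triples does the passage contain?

15

19 tokens → 17 trigram windows in total.
Repeated trigrams (each contributes count−1 duplicates):
  read never tree: 2
  read read never: 2
2 duplicate windows → 17 − 2 = 15 distinct.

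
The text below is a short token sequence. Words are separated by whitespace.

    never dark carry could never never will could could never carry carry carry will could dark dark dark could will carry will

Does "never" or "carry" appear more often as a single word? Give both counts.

"carry" (5 vs 4)

"never": 4 occurrences
"carry": 5 occurrences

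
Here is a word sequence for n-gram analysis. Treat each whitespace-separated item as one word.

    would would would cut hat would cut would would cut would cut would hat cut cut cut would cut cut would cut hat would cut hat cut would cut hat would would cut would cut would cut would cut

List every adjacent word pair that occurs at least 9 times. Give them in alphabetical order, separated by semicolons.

cut would; would cut

Bigram counts meeting the condition (at least 9 times):
  cut would: 9
  would cut: 12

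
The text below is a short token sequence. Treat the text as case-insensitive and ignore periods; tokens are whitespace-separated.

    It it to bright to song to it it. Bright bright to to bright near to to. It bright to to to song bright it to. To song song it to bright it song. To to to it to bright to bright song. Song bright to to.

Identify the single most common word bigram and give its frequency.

"to to", 8 times

Bigram frequencies (highest first):
  to to: 8
  to bright: 5
  bright to: 5
  it to: 4
  to song: 3
  to it: 3
  … (12 more, each ≤ 2)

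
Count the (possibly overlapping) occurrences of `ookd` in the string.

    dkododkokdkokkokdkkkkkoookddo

1

Sliding a length-4 window over the 29 characters (26 positions):
  position 24–27: ookd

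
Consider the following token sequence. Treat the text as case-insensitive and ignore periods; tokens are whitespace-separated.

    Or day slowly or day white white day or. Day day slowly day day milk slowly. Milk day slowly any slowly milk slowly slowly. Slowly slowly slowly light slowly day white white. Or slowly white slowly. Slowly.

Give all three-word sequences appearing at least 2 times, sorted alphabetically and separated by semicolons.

day white white; slowly slowly slowly

Trigram counts meeting the condition (at least 2 times):
  day white white: 2
  slowly slowly slowly: 3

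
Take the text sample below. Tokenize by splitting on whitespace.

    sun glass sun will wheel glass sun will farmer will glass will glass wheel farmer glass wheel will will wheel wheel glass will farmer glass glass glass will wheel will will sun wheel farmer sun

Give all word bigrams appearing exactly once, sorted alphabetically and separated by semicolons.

Bigram counts meeting the condition (exactly once):
  farmer sun: 1
  farmer will: 1
  sun glass: 1
  sun wheel: 1
  wheel wheel: 1
  will sun: 1

farmer sun; farmer will; sun glass; sun wheel; wheel wheel; will sun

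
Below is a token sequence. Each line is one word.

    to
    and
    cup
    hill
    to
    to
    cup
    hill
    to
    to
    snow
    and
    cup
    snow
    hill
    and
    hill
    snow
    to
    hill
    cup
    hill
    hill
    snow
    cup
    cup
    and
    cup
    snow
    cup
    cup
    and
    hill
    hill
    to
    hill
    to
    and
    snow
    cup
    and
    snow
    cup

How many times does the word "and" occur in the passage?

7

Scanning the 43 tokens for "and":
  position 2: and
  position 12: and
  position 16: and
  position 27: and
  position 32: and
  position 38: and
  position 41: and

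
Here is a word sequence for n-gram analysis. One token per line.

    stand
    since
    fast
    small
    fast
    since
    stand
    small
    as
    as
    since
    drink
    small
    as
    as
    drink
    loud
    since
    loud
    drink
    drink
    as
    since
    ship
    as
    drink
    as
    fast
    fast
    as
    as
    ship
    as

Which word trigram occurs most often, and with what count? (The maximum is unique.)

Trigram frequencies (highest first):
  small as as: 2
  stand since fast: 1
  since fast small: 1
  fast small fast: 1
  small fast since: 1
  fast since stand: 1
  … (24 more, each ≤ 1)

"small as as", 2 times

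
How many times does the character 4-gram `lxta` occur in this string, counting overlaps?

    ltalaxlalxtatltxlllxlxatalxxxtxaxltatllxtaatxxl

Sliding a length-4 window over the 47 characters (44 positions):
  position 9–12: lxta
  position 39–42: lxta

2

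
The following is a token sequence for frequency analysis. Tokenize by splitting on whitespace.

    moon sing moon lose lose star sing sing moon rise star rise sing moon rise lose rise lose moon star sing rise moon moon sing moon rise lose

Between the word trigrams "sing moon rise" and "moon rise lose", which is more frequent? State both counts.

"sing moon rise" (3 vs 2)

"sing moon rise": 3 occurrences
"moon rise lose": 2 occurrences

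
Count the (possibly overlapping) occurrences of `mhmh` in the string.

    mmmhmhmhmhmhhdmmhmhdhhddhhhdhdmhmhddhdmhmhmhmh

Sliding a length-4 window over the 46 characters (43 positions):
  position 3–6: mhmh
  position 5–8: mhmh
  position 7–10: mhmh
  position 9–12: mhmh
  position 16–19: mhmh
  position 31–34: mhmh
  position 39–42: mhmh
  position 41–44: mhmh
  position 43–46: mhmh

9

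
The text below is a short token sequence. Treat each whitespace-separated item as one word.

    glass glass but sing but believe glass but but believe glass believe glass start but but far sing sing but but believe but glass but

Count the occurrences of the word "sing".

Scanning the 25 tokens for "sing":
  position 4: sing
  position 18: sing
  position 19: sing

3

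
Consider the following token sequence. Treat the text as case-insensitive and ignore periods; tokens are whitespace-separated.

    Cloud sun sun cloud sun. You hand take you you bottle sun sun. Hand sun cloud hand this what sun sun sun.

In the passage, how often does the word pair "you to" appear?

Scanning the 21 overlapping bigram windows for "you to":
  (none found)

0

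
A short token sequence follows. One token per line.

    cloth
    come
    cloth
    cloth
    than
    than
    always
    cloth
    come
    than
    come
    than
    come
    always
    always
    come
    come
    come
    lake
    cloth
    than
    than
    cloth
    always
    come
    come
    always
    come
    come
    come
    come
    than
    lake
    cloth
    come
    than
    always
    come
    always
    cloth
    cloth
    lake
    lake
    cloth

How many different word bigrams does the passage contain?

20

44 tokens → 43 bigram windows in total.
Repeated bigrams (each contributes count−1 duplicates):
  come come: 6
  always come: 4
  come than: 4
  cloth come: 3
  come always: 3
  lake cloth: 3
  always cloth: 2
  cloth cloth: 2
  … (4 more repeated)
23 duplicate windows → 43 − 23 = 20 distinct.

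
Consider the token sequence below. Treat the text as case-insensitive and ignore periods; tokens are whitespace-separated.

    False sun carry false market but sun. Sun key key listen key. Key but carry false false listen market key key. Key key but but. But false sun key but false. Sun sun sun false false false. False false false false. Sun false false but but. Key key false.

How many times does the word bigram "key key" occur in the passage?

6

Scanning the 48 overlapping bigram windows for "key key":
  position 9–10: key key
  position 12–13: key key
  position 20–21: key key
  position 21–22: key key
  position 22–23: key key
  position 47–48: key key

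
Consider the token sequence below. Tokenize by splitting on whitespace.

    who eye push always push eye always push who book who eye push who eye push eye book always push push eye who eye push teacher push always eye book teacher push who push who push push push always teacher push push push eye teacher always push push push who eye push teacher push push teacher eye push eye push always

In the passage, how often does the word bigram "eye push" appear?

Scanning the 60 overlapping bigram windows for "eye push":
  position 2–3: eye push
  position 12–13: eye push
  position 15–16: eye push
  position 24–25: eye push
  position 51–52: eye push
  position 57–58: eye push
  position 59–60: eye push

7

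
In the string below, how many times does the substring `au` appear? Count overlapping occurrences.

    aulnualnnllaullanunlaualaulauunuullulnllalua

5

Sliding a length-2 window over the 44 characters (43 positions):
  position 1–2: au
  position 12–13: au
  position 21–22: au
  position 25–26: au
  position 28–29: au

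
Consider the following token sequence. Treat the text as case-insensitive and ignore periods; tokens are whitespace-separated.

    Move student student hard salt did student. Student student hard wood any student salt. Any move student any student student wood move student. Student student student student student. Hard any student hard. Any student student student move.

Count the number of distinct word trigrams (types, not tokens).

24

37 tokens → 35 trigram windows in total.
Repeated trigrams (each contributes count−1 duplicates):
  student student student: 6
  student student hard: 3
  any student student: 2
  hard any student: 2
  move student student: 2
  student hard any: 2
11 duplicate windows → 35 − 11 = 24 distinct.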